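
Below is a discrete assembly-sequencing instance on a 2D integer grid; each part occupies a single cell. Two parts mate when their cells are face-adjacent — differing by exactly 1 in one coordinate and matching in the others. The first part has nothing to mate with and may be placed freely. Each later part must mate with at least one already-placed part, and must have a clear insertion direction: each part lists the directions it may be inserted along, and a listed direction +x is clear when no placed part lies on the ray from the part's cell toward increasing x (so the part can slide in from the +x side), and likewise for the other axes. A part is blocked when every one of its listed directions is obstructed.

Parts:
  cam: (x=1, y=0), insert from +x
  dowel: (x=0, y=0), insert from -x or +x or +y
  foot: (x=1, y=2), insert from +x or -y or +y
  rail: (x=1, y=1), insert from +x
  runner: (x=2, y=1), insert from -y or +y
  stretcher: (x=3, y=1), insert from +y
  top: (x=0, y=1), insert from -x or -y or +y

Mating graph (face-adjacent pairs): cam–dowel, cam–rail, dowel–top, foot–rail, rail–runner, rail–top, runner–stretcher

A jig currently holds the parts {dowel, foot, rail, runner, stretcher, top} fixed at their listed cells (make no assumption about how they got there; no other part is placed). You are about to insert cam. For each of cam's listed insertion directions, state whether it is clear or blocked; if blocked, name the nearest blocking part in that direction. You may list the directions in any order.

+x: ray from cam(1, 0) has no placed part ⇒ clear

+x: clear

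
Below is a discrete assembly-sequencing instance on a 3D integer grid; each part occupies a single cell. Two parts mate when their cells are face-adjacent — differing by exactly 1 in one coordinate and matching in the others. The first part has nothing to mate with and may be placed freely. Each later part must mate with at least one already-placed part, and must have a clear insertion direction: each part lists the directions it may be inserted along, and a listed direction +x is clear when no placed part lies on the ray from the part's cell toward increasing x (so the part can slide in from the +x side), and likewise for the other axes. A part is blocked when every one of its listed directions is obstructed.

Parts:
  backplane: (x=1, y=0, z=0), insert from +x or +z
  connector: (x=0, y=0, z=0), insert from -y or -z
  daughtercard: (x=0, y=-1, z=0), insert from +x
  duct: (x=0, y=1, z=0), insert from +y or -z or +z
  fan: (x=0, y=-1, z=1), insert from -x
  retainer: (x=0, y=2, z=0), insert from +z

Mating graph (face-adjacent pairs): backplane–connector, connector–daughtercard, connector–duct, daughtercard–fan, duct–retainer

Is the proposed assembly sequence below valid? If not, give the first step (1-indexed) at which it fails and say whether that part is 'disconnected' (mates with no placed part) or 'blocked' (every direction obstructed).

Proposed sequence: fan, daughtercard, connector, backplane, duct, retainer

1. fan@(0, -1, 1) [-x clear] — {fan}
2. daughtercard@(0, -1, 0) [+x clear] — {daughtercard, fan}
3. connector@(0, 0, 0) [-z clear] — {connector, daughtercard, fan}
4. backplane@(1, 0, 0) [+x clear] — {backplane, connector, daughtercard, fan}
5. duct@(0, 1, 0) [+y clear] — {backplane, connector, daughtercard, duct, fan}
6. retainer@(0, 2, 0) [+z clear] — {backplane, connector, daughtercard, duct, fan, retainer}

Valid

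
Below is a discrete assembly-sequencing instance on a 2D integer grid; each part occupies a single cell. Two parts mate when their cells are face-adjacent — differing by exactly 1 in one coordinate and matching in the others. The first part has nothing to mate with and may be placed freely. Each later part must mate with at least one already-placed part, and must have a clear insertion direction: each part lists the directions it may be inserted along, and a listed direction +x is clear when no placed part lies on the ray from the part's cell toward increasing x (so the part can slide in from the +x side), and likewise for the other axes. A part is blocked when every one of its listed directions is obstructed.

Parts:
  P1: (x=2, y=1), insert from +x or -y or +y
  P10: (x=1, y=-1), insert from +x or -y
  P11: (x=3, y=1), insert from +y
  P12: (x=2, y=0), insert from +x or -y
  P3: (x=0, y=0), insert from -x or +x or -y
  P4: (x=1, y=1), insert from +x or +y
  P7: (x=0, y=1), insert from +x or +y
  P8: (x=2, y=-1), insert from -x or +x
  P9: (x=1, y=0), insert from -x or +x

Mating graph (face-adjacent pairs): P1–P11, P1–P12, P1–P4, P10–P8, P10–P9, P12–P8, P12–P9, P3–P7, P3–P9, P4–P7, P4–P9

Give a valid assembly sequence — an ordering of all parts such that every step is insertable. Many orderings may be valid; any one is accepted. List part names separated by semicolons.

1. P1@(2, 1) [+x clear] — {P1}
2. P11@(3, 1) [+y clear] — {P1, P11}
3. P12@(2, 0) [+x clear] — {P1, P11, P12}
4. P8@(2, -1) [-x clear] — {P1, P11, P12, P8}
5. P4@(1, 1) [+y clear] — {P1, P11, P12, P4, P8}
6. P7@(0, 1) [+y clear] — {P1, P11, P12, P4, P7, P8}
7. P9@(1, 0) [-x clear] — {P1, P11, P12, P4, P7, P8, P9}
8. P3@(0, 0) [-x clear] — {P1, P11, P12, P3, P4, P7, P8, P9}
9. P10@(1, -1) [-y clear] — {P1, P10, P11, P12, P3, P4, P7, P8, P9}

P1; P11; P12; P8; P4; P7; P9; P3; P10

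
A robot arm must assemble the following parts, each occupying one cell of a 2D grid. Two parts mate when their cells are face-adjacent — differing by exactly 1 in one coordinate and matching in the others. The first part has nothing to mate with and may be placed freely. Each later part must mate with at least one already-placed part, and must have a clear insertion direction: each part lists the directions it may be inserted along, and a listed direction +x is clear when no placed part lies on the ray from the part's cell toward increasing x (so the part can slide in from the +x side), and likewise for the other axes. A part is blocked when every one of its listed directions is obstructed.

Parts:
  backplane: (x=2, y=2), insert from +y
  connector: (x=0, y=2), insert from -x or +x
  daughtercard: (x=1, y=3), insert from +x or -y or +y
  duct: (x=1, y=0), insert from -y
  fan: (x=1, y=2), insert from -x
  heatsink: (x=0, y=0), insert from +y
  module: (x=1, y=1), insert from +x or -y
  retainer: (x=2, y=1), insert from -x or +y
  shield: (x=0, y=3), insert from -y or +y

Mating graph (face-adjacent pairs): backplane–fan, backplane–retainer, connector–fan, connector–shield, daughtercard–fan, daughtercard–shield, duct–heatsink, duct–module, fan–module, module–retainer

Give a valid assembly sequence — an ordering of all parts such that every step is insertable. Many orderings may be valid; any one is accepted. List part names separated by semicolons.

1. module@(1, 1) [+x clear] — {module}
2. duct@(1, 0) [-y clear] — {duct, module}
3. fan@(1, 2) [-x clear] — {duct, fan, module}
4. daughtercard@(1, 3) [+x clear] — {daughtercard, duct, fan, module}
5. retainer@(2, 1) [+y clear] — {daughtercard, duct, fan, module, retainer}
6. heatsink@(0, 0) [+y clear] — {daughtercard, duct, fan, heatsink, module, retainer}
7. shield@(0, 3) [+y clear] — {daughtercard, duct, fan, heatsink, module, retainer, shield}
8. connector@(0, 2) [-x clear] — {connector, daughtercard, duct, fan, heatsink, module, retainer, shield}
9. backplane@(2, 2) [+y clear] — {backplane, connector, daughtercard, duct, fan, heatsink, module, retainer, shield}

module; duct; fan; daughtercard; retainer; heatsink; shield; connector; backplane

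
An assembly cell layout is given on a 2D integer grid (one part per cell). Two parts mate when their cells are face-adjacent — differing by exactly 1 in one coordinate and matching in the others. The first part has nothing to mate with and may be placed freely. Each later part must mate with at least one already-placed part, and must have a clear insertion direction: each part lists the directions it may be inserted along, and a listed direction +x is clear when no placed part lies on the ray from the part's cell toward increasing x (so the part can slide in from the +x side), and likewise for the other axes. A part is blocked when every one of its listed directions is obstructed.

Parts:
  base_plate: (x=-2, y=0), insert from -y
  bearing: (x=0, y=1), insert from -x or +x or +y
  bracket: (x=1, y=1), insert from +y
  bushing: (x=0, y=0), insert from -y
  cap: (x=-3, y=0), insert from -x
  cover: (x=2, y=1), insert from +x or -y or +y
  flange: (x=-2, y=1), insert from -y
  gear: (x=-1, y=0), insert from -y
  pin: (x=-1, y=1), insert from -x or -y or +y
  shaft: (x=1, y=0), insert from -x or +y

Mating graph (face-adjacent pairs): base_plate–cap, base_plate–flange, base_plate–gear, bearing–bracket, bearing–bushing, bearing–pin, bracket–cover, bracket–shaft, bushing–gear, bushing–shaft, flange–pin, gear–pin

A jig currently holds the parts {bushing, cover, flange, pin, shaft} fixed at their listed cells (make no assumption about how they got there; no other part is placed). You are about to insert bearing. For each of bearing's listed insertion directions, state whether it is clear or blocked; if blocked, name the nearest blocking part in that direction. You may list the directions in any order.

-x: nearest on ray is pin@(-1, 1) ⇒ blocked
+x: nearest on ray is cover@(2, 1) ⇒ blocked
+y: ray from bearing(0, 1) has no placed part ⇒ clear

+x: blocked by cover; +y: clear; -x: blocked by pin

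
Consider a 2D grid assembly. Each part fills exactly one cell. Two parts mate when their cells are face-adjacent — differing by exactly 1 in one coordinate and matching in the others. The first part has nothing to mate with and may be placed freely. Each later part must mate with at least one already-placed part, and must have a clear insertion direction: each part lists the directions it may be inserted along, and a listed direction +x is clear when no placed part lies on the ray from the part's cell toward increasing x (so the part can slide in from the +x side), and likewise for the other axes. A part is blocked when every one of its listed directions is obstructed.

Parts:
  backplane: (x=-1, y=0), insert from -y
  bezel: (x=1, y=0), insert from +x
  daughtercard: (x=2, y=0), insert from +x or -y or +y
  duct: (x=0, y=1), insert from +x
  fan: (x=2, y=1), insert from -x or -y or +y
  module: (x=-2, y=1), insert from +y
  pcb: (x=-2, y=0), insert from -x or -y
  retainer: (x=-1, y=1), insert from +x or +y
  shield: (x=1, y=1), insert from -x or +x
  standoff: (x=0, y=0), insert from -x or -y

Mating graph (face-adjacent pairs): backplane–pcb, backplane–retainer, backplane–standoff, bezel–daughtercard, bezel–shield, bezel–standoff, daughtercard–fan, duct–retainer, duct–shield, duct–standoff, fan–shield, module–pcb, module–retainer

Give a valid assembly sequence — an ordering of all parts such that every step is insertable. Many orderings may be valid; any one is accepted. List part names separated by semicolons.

1. duct@(0, 1) [+x clear] — {duct}
2. shield@(1, 1) [+x clear] — {duct, shield}
3. retainer@(-1, 1) [+y clear] — {duct, retainer, shield}
4. fan@(2, 1) [-y clear] — {duct, fan, retainer, shield}
5. module@(-2, 1) [+y clear] — {duct, fan, module, retainer, shield}
6. pcb@(-2, 0) [-x clear] — {duct, fan, module, pcb, retainer, shield}
7. bezel@(1, 0) [+x clear] — {bezel, duct, fan, module, pcb, retainer, shield}
8. daughtercard@(2, 0) [+x clear] — {bezel, daughtercard, duct, fan, module, pcb, retainer, shield}
9. backplane@(-1, 0) [-y clear] — {backplane, bezel, daughtercard, duct, fan, module, pcb, retainer, shield}
10. standoff@(0, 0) [-y clear] — {backplane, bezel, daughtercard, duct, fan, module, pcb, retainer, shield, standoff}

duct; shield; retainer; fan; module; pcb; bezel; daughtercard; backplane; standoff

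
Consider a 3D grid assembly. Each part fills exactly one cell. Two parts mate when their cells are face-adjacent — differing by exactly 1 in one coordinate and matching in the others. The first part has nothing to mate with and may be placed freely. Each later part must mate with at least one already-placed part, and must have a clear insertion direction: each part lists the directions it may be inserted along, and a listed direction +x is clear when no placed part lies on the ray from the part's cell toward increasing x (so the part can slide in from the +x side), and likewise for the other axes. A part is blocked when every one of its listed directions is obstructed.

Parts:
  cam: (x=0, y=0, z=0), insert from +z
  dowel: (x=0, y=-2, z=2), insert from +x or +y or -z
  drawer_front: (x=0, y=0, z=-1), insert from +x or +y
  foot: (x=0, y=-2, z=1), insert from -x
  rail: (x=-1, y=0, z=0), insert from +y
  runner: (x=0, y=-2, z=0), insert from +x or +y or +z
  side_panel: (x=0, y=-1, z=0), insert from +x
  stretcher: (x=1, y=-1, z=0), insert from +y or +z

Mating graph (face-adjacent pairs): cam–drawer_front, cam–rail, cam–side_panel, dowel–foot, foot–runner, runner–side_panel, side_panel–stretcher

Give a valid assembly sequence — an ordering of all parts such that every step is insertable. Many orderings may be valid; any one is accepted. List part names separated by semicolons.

foot; runner; side_panel; cam; stretcher; rail; dowel; drawer_front

1. foot@(0, -2, 1) [-x clear] — {foot}
2. runner@(0, -2, 0) [+x clear] — {foot, runner}
3. side_panel@(0, -1, 0) [+x clear] — {foot, runner, side_panel}
4. cam@(0, 0, 0) [+z clear] — {cam, foot, runner, side_panel}
5. stretcher@(1, -1, 0) [+y clear] — {cam, foot, runner, side_panel, stretcher}
6. rail@(-1, 0, 0) [+y clear] — {cam, foot, rail, runner, side_panel, stretcher}
7. dowel@(0, -2, 2) [+x clear] — {cam, dowel, foot, rail, runner, side_panel, stretcher}
8. drawer_front@(0, 0, -1) [+x clear] — {cam, dowel, drawer_front, foot, rail, runner, side_panel, stretcher}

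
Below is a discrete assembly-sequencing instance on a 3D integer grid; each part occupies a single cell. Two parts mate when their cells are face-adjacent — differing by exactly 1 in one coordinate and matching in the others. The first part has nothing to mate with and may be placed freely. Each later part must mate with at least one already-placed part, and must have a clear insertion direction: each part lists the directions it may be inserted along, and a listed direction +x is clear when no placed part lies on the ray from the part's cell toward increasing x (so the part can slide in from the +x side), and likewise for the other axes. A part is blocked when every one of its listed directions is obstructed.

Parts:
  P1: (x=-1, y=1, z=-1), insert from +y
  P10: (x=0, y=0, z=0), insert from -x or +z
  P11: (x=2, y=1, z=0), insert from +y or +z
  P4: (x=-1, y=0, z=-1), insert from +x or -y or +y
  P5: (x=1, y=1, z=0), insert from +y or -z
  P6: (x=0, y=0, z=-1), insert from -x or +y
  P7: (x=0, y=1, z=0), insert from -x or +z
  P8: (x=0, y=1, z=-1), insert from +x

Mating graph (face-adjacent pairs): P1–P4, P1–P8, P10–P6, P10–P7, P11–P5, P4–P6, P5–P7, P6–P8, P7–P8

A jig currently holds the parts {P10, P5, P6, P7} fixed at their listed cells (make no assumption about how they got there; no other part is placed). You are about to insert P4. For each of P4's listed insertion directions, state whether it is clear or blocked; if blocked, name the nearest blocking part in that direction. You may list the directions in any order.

+x: blocked by P6; +y: clear; -y: clear

+x: nearest on ray is P6@(0, 0, -1) ⇒ blocked
-y: ray from P4(-1, 0, -1) has no placed part ⇒ clear
+y: ray from P4(-1, 0, -1) has no placed part ⇒ clear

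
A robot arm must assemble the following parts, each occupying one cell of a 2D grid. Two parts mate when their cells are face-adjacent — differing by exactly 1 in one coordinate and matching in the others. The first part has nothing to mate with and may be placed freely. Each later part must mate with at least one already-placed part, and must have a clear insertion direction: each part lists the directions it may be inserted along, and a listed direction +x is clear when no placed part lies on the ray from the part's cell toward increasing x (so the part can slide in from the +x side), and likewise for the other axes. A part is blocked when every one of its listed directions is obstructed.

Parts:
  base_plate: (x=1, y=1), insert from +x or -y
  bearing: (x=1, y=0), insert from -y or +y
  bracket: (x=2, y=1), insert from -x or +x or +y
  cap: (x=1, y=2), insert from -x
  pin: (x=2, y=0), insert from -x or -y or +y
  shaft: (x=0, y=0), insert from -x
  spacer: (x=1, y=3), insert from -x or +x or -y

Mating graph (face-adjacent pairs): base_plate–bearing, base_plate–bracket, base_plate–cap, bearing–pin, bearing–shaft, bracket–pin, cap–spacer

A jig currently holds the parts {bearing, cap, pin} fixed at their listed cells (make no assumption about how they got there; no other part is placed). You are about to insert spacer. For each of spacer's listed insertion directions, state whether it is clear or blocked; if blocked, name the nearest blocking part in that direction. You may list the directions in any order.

-x: ray from spacer(1, 3) has no placed part ⇒ clear
+x: ray from spacer(1, 3) has no placed part ⇒ clear
-y: nearest on ray is cap@(1, 2) ⇒ blocked

+x: clear; -x: clear; -y: blocked by cap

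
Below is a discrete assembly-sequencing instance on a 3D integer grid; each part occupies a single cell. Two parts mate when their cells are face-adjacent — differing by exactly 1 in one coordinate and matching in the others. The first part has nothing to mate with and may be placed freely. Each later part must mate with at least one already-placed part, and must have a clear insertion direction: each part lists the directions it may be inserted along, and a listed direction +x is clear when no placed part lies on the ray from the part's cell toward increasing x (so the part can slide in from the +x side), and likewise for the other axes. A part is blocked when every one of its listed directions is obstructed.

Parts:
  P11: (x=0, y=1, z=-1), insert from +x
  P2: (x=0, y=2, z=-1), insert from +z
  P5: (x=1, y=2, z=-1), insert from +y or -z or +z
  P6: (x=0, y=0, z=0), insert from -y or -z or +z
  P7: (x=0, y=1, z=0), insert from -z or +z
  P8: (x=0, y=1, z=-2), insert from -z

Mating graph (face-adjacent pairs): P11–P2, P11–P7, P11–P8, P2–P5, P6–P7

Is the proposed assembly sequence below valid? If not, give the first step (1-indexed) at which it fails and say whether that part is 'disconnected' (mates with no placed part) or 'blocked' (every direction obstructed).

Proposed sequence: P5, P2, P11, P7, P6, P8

Valid

1. P5@(1, 2, -1) [+y clear] — {P5}
2. P2@(0, 2, -1) [+z clear] — {P2, P5}
3. P11@(0, 1, -1) [+x clear] — {P11, P2, P5}
4. P7@(0, 1, 0) [+z clear] — {P11, P2, P5, P7}
5. P6@(0, 0, 0) [-y clear] — {P11, P2, P5, P6, P7}
6. P8@(0, 1, -2) [-z clear] — {P11, P2, P5, P6, P7, P8}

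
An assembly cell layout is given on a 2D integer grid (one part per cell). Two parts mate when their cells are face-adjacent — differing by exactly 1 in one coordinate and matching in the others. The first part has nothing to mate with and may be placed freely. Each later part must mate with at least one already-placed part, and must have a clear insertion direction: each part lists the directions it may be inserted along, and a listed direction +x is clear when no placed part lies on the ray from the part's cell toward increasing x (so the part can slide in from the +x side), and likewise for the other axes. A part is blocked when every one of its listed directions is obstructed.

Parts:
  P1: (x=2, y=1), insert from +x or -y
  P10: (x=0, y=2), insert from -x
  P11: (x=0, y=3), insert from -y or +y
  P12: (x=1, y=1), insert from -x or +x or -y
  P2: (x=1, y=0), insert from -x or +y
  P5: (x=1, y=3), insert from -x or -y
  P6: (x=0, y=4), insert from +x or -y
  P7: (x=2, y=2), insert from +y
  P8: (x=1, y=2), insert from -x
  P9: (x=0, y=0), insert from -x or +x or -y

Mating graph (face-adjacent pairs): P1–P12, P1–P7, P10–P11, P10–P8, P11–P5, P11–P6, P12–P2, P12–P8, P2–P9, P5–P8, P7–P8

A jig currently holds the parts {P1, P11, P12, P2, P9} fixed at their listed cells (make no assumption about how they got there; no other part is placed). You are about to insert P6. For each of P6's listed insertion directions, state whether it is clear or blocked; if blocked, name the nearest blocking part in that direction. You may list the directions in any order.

+x: ray from P6(0, 4) has no placed part ⇒ clear
-y: nearest on ray is P11@(0, 3) ⇒ blocked

+x: clear; -y: blocked by P11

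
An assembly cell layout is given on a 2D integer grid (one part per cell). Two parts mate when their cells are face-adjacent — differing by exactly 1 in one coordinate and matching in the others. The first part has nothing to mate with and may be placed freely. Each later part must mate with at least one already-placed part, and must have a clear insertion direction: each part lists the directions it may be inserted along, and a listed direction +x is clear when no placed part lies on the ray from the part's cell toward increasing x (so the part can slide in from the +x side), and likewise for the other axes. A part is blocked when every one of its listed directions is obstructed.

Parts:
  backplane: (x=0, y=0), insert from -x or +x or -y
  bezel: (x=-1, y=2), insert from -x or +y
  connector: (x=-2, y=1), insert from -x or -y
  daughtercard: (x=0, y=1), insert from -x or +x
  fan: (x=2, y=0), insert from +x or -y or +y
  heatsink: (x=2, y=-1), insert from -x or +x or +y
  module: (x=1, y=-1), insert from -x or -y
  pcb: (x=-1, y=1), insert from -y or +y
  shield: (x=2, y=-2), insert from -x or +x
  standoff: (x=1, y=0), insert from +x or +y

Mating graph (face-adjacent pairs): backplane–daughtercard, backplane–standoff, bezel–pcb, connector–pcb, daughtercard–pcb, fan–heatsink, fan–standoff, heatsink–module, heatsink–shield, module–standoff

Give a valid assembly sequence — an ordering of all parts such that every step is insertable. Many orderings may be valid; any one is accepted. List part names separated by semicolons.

1. heatsink@(2, -1) [-x clear] — {heatsink}
2. shield@(2, -2) [-x clear] — {heatsink, shield}
3. module@(1, -1) [-x clear] — {heatsink, module, shield}
4. fan@(2, 0) [+x clear] — {fan, heatsink, module, shield}
5. standoff@(1, 0) [+y clear] — {fan, heatsink, module, shield, standoff}
6. backplane@(0, 0) [-x clear] — {backplane, fan, heatsink, module, shield, standoff}
7. daughtercard@(0, 1) [-x clear] — {backplane, daughtercard, fan, heatsink, module, shield, standoff}
8. pcb@(-1, 1) [-y clear] — {backplane, daughtercard, fan, heatsink, module, pcb, shield, standoff}
9. bezel@(-1, 2) [-x clear] — {backplane, bezel, daughtercard, fan, heatsink, module, pcb, shield, standoff}
10. connector@(-2, 1) [-x clear] — {backplane, bezel, connector, daughtercard, fan, heatsink, module, pcb, shield, standoff}

heatsink; shield; module; fan; standoff; backplane; daughtercard; pcb; bezel; connector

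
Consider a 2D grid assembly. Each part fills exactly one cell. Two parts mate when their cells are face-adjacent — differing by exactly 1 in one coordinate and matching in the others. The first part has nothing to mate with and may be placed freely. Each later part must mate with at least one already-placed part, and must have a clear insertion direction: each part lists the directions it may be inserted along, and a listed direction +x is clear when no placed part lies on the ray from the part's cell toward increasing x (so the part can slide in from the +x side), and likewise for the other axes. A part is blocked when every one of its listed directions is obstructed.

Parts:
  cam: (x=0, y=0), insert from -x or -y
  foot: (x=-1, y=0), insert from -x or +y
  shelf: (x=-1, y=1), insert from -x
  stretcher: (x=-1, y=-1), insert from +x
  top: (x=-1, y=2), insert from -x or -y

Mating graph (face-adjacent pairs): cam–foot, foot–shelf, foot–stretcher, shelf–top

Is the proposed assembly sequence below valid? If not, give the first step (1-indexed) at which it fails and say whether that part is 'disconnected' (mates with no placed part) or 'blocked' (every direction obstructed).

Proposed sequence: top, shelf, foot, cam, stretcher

Valid

1. top@(-1, 2) [-x clear] — {top}
2. shelf@(-1, 1) [-x clear] — {shelf, top}
3. foot@(-1, 0) [-x clear] — {foot, shelf, top}
4. cam@(0, 0) [-y clear] — {cam, foot, shelf, top}
5. stretcher@(-1, -1) [+x clear] — {cam, foot, shelf, stretcher, top}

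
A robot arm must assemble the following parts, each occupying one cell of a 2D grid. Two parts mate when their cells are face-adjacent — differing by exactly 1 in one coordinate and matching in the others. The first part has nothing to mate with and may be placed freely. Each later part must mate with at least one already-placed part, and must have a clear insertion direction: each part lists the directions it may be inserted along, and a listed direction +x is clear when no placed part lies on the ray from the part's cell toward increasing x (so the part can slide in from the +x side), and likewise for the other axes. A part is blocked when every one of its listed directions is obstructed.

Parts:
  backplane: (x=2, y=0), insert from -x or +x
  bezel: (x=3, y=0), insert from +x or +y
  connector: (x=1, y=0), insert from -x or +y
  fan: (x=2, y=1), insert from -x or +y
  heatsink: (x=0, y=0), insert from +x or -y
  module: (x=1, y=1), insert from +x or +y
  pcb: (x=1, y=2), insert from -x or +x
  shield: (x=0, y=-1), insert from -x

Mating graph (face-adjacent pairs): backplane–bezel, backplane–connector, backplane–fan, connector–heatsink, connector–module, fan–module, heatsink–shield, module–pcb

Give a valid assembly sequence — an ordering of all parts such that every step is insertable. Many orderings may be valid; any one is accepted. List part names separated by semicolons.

heatsink; connector; backplane; fan; bezel; shield; module; pcb

1. heatsink@(0, 0) [+x clear] — {heatsink}
2. connector@(1, 0) [+y clear] — {connector, heatsink}
3. backplane@(2, 0) [+x clear] — {backplane, connector, heatsink}
4. fan@(2, 1) [-x clear] — {backplane, connector, fan, heatsink}
5. bezel@(3, 0) [+x clear] — {backplane, bezel, connector, fan, heatsink}
6. shield@(0, -1) [-x clear] — {backplane, bezel, connector, fan, heatsink, shield}
7. module@(1, 1) [+y clear] — {backplane, bezel, connector, fan, heatsink, module, shield}
8. pcb@(1, 2) [-x clear] — {backplane, bezel, connector, fan, heatsink, module, pcb, shield}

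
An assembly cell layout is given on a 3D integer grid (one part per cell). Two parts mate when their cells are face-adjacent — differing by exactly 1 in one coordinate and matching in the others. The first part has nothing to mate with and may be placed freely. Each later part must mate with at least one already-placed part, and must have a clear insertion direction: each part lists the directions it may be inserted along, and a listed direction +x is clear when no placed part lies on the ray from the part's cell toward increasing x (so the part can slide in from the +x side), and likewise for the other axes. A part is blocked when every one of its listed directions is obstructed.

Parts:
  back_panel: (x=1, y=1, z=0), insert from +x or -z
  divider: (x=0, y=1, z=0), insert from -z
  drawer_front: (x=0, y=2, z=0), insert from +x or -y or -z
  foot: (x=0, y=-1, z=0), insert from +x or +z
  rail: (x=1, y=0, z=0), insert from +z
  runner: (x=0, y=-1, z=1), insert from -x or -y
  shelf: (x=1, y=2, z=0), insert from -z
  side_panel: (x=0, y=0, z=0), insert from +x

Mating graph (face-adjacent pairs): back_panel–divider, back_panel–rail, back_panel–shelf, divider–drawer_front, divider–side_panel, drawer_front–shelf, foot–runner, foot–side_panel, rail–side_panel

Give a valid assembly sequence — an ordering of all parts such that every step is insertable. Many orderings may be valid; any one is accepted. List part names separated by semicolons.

side_panel; divider; drawer_front; shelf; back_panel; rail; foot; runner

1. side_panel@(0, 0, 0) [+x clear] — {side_panel}
2. divider@(0, 1, 0) [-z clear] — {divider, side_panel}
3. drawer_front@(0, 2, 0) [+x clear] — {divider, drawer_front, side_panel}
4. shelf@(1, 2, 0) [-z clear] — {divider, drawer_front, shelf, side_panel}
5. back_panel@(1, 1, 0) [+x clear] — {back_panel, divider, drawer_front, shelf, side_panel}
6. rail@(1, 0, 0) [+z clear] — {back_panel, divider, drawer_front, rail, shelf, side_panel}
7. foot@(0, -1, 0) [+x clear] — {back_panel, divider, drawer_front, foot, rail, shelf, side_panel}
8. runner@(0, -1, 1) [-x clear] — {back_panel, divider, drawer_front, foot, rail, runner, shelf, side_panel}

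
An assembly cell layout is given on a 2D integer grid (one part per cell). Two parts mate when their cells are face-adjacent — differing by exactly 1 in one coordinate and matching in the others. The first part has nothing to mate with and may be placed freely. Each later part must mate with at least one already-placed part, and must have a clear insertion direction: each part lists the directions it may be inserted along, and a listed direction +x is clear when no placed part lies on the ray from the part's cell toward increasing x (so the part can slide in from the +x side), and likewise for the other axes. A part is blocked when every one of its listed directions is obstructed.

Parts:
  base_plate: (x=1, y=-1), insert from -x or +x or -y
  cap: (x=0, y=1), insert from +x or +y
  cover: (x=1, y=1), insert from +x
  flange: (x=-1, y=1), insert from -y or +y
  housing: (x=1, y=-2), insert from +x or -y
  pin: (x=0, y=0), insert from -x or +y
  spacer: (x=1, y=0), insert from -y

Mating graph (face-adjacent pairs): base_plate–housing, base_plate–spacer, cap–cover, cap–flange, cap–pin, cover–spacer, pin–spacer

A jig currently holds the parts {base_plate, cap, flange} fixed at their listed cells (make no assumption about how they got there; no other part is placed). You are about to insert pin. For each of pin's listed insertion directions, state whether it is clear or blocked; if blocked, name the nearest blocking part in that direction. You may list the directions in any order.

+y: blocked by cap; -x: clear

-x: ray from pin(0, 0) has no placed part ⇒ clear
+y: nearest on ray is cap@(0, 1) ⇒ blocked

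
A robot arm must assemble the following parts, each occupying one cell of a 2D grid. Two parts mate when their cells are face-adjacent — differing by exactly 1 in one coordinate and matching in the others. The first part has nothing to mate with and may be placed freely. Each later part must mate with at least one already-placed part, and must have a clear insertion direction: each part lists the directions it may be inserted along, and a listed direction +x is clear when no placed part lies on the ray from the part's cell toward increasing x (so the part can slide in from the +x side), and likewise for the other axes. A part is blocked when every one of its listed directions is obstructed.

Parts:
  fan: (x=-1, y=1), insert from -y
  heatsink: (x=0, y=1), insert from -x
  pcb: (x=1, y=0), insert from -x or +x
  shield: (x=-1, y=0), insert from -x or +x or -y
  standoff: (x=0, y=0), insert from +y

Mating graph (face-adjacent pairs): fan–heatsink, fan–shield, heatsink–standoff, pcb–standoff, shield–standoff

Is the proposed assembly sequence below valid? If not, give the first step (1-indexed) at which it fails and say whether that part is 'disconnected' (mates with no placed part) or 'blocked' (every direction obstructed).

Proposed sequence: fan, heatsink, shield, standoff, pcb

Invalid at step 2 (blocked)

1. fan@(-1, 1) [-y clear] — {fan}
2. heatsink@(0, 1) — -x all obstructed ⇒ blocked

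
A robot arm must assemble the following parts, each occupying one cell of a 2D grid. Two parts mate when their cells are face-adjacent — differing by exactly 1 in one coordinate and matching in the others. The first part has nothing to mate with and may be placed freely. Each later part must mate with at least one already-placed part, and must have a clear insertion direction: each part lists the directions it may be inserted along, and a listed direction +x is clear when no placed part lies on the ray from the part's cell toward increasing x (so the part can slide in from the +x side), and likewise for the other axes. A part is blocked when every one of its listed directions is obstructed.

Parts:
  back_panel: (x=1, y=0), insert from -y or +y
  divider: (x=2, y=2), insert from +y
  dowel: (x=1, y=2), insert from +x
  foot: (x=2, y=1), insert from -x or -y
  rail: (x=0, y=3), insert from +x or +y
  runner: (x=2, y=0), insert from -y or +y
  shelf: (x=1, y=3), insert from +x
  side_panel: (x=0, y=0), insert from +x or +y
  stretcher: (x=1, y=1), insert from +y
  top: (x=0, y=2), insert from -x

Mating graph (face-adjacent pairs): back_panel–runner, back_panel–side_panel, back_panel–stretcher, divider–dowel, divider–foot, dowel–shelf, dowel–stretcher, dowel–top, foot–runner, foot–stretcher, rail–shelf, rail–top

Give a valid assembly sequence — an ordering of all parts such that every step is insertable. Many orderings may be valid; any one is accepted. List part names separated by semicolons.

1. back_panel@(1, 0) [-y clear] — {back_panel}
2. runner@(2, 0) [-y clear] — {back_panel, runner}
3. side_panel@(0, 0) [+y clear] — {back_panel, runner, side_panel}
4. foot@(2, 1) [-x clear] — {back_panel, foot, runner, side_panel}
5. stretcher@(1, 1) [+y clear] — {back_panel, foot, runner, side_panel, stretcher}
6. dowel@(1, 2) [+x clear] — {back_panel, dowel, foot, runner, side_panel, stretcher}
7. divider@(2, 2) [+y clear] — {back_panel, divider, dowel, foot, runner, side_panel, stretcher}
8. shelf@(1, 3) [+x clear] — {back_panel, divider, dowel, foot, runner, shelf, side_panel, stretcher}
9. rail@(0, 3) [+y clear] — {back_panel, divider, dowel, foot, rail, runner, shelf, side_panel, stretcher}
10. top@(0, 2) [-x clear] — {back_panel, divider, dowel, foot, rail, runner, shelf, side_panel, stretcher, top}

back_panel; runner; side_panel; foot; stretcher; dowel; divider; shelf; rail; top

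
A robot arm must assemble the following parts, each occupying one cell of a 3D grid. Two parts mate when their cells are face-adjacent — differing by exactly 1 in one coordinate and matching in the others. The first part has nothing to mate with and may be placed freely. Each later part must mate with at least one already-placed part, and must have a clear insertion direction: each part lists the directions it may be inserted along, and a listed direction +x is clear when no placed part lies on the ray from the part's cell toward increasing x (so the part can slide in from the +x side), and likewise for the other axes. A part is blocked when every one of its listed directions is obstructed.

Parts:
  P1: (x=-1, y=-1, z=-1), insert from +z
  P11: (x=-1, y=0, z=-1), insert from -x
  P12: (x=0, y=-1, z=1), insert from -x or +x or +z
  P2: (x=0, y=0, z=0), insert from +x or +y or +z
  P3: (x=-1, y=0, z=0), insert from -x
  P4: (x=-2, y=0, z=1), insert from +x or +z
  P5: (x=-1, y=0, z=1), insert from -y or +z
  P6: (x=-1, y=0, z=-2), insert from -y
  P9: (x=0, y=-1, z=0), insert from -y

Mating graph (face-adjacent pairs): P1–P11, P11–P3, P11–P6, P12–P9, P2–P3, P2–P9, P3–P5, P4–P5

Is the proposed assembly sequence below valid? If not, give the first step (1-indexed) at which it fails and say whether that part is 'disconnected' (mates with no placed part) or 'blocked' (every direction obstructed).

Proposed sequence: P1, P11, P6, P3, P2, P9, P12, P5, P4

Valid

1. P1@(-1, -1, -1) [+z clear] — {P1}
2. P11@(-1, 0, -1) [-x clear] — {P1, P11}
3. P6@(-1, 0, -2) [-y clear] — {P1, P11, P6}
4. P3@(-1, 0, 0) [-x clear] — {P1, P11, P3, P6}
5. P2@(0, 0, 0) [+x clear] — {P1, P11, P2, P3, P6}
6. P9@(0, -1, 0) [-y clear] — {P1, P11, P2, P3, P6, P9}
7. P12@(0, -1, 1) [-x clear] — {P1, P11, P12, P2, P3, P6, P9}
8. P5@(-1, 0, 1) [-y clear] — {P1, P11, P12, P2, P3, P5, P6, P9}
9. P4@(-2, 0, 1) [+z clear] — {P1, P11, P12, P2, P3, P4, P5, P6, P9}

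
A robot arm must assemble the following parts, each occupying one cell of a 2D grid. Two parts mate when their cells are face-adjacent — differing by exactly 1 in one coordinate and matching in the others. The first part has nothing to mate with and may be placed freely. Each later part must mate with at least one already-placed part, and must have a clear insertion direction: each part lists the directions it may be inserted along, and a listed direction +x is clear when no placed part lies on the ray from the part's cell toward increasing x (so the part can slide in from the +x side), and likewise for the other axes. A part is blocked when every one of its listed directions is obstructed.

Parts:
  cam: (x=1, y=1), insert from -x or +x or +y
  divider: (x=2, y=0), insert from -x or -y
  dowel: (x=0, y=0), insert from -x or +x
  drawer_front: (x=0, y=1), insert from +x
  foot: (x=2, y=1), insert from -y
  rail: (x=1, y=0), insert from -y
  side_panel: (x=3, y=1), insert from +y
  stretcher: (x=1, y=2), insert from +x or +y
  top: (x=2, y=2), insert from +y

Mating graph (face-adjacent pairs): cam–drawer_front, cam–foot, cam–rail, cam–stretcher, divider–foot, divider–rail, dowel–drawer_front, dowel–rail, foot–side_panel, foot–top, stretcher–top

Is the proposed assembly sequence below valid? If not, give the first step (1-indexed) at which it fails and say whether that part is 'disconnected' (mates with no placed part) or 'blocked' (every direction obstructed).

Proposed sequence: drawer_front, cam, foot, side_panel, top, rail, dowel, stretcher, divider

1. drawer_front@(0, 1) [+x clear] — {drawer_front}
2. cam@(1, 1) [+x clear] — {cam, drawer_front}
3. foot@(2, 1) [-y clear] — {cam, drawer_front, foot}
4. side_panel@(3, 1) [+y clear] — {cam, drawer_front, foot, side_panel}
5. top@(2, 2) [+y clear] — {cam, drawer_front, foot, side_panel, top}
6. rail@(1, 0) [-y clear] — {cam, drawer_front, foot, rail, side_panel, top}
7. dowel@(0, 0) [-x clear] — {cam, dowel, drawer_front, foot, rail, side_panel, top}
8. stretcher@(1, 2) [+y clear] — {cam, dowel, drawer_front, foot, rail, side_panel, stretcher, top}
9. divider@(2, 0) [-y clear] — {cam, divider, dowel, drawer_front, foot, rail, side_panel, stretcher, top}

Valid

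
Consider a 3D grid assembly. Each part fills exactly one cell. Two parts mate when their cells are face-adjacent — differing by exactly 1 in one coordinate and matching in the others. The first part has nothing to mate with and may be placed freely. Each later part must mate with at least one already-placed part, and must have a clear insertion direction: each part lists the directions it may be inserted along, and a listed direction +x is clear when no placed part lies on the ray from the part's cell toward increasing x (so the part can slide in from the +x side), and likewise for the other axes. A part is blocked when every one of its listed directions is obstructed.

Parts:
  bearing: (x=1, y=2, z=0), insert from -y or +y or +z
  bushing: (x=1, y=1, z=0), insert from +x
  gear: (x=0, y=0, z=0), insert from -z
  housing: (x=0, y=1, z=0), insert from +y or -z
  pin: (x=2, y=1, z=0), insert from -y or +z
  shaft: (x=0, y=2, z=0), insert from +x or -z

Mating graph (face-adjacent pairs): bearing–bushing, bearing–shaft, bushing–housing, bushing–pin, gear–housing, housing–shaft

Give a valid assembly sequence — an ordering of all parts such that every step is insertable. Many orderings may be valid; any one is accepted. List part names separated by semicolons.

1. shaft@(0, 2, 0) [+x clear] — {shaft}
2. bearing@(1, 2, 0) [-y clear] — {bearing, shaft}
3. bushing@(1, 1, 0) [+x clear] — {bearing, bushing, shaft}
4. pin@(2, 1, 0) [-y clear] — {bearing, bushing, pin, shaft}
5. housing@(0, 1, 0) [-z clear] — {bearing, bushing, housing, pin, shaft}
6. gear@(0, 0, 0) [-z clear] — {bearing, bushing, gear, housing, pin, shaft}

shaft; bearing; bushing; pin; housing; gear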